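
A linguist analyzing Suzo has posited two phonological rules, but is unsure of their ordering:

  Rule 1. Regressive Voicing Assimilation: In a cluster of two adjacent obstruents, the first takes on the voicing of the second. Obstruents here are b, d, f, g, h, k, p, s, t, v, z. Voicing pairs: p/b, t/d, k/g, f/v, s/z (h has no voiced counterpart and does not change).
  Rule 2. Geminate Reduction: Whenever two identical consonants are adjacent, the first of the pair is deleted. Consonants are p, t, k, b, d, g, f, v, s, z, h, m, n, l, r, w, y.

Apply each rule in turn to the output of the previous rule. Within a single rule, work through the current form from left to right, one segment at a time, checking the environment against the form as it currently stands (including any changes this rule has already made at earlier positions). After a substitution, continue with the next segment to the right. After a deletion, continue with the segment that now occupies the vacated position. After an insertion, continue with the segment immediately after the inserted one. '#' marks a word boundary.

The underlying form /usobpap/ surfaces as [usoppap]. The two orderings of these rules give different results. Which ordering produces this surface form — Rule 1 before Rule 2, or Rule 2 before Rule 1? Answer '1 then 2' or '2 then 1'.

2 then 1

Order 1 then 2:
  1 Regressive Voicing Assimilation: [usobpap] → [usoppap]
  2 Geminate Reduction: [usoppap] → [usopap]
  result: [usopap]
Order 2 then 1:
  2 Geminate Reduction: no change — [usobpap]
  1 Regressive Voicing Assimilation: [usobpap] → [usoppap]
  result: [usoppap]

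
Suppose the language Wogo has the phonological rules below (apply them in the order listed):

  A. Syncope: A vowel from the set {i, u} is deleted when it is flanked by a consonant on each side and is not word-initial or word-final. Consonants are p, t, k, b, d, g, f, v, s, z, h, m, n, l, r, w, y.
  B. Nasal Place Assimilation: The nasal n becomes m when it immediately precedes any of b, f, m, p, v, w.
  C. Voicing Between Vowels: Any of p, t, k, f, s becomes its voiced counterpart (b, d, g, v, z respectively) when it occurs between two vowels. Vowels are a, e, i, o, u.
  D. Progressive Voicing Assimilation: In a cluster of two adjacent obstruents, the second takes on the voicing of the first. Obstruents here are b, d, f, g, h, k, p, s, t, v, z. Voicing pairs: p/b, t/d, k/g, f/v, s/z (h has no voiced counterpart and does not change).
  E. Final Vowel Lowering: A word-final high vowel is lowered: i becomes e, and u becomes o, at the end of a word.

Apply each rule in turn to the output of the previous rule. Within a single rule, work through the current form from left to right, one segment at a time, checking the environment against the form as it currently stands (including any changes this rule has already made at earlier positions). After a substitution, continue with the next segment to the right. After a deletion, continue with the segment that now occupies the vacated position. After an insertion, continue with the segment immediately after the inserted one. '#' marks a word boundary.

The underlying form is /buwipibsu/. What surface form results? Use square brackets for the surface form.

[bwppso]

A Syncope: [buwipibsu] → [bwpbsu]
B Nasal Place Assimilation: no change — [bwpbsu]
C Voicing Between Vowels: no change — [bwpbsu]
D Progressive Voicing Assimilation: [bwpbsu] → [bwppsu]
E Final Vowel Lowering: [bwppsu] → [bwppso]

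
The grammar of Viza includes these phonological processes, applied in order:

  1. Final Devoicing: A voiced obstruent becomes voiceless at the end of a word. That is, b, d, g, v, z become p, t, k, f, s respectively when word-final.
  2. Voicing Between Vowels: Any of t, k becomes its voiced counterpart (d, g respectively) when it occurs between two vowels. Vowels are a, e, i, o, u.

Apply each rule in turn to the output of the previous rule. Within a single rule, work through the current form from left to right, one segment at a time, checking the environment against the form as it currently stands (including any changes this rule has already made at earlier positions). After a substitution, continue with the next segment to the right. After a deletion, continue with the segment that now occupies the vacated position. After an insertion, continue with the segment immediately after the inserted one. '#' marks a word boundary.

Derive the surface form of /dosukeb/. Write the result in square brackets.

[dosugep]

1 Final Devoicing: [dosukeb] → [dosukep]
2 Voicing Between Vowels: [dosukep] → [dosugep]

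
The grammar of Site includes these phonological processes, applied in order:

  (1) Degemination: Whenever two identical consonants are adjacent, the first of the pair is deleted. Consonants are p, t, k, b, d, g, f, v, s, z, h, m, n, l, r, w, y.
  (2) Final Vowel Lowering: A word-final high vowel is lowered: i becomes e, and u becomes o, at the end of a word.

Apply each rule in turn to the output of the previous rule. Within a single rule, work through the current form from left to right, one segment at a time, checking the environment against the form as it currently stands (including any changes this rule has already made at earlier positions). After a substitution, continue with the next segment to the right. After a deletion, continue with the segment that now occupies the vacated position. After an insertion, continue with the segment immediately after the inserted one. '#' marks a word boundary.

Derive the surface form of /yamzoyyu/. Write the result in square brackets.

[yamzoyo]

(1) Degemination: [yamzoyyu] → [yamzoyu]
(2) Final Vowel Lowering: [yamzoyu] → [yamzoyo]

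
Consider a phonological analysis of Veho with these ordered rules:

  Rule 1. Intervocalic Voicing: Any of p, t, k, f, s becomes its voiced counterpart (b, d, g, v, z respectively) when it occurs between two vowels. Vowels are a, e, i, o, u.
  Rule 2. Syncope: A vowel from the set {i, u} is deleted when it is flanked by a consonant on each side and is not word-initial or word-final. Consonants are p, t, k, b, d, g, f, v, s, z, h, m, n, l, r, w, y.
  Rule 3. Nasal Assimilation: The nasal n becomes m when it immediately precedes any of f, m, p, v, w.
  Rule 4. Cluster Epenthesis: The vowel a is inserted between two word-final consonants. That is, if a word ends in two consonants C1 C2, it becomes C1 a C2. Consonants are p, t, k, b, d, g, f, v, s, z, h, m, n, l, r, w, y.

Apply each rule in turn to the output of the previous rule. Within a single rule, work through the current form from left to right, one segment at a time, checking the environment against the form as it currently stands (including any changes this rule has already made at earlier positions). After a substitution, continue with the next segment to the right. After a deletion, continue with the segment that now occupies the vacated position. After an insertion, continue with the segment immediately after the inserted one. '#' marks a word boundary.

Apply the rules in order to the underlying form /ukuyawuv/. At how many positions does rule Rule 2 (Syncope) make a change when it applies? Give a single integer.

2

Rule 1 Intervocalic Voicing: [ukuyawuv] → [uguyawuv]
Rule 2 Syncope: [uguyawuv] → [ugyawv]
Rule 3 Nasal Assimilation: no change — [ugyawv]
Rule 4 Cluster Epenthesis: [ugyawv] → [ugyawav]
Rule Rule 2 changed 2 position(s).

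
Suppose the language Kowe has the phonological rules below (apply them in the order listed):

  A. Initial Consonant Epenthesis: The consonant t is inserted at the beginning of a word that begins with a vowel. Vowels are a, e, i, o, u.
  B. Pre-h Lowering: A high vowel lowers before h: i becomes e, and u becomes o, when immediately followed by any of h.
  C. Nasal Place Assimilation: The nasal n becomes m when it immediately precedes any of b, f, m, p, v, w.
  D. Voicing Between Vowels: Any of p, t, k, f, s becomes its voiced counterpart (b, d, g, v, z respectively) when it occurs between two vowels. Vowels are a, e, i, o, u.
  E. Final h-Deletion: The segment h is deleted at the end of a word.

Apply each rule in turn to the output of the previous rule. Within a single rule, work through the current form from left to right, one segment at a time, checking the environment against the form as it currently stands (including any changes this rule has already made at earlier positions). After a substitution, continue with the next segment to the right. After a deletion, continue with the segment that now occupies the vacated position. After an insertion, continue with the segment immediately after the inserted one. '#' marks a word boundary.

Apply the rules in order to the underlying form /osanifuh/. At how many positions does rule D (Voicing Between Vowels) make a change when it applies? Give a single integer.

A Initial Consonant Epenthesis: [osanifuh] → [tosanifuh]
B Pre-h Lowering: [tosanifuh] → [tosanifoh]
C Nasal Place Assimilation: no change — [tosanifoh]
D Voicing Between Vowels: [tosanifoh] → [tozanivoh]
E Final h-Deletion: [tozanivoh] → [tozanivo]
Rule D changed 2 position(s).

2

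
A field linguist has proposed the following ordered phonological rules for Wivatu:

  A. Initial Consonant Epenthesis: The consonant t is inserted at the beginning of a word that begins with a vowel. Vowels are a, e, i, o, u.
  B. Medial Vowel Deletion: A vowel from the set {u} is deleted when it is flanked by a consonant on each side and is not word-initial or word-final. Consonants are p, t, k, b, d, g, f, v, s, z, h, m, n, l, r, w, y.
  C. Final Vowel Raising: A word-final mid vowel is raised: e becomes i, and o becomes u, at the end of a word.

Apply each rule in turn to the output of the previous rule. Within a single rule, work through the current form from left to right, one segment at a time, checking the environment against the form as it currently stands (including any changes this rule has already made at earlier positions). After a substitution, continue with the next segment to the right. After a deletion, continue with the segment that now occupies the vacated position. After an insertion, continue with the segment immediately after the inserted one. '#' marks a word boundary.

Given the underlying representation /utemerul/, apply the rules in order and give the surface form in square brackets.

[ttemerl]

A Initial Consonant Epenthesis: [utemerul] → [tutemerul]
B Medial Vowel Deletion: [tutemerul] → [ttemerl]
C Final Vowel Raising: no change — [ttemerl]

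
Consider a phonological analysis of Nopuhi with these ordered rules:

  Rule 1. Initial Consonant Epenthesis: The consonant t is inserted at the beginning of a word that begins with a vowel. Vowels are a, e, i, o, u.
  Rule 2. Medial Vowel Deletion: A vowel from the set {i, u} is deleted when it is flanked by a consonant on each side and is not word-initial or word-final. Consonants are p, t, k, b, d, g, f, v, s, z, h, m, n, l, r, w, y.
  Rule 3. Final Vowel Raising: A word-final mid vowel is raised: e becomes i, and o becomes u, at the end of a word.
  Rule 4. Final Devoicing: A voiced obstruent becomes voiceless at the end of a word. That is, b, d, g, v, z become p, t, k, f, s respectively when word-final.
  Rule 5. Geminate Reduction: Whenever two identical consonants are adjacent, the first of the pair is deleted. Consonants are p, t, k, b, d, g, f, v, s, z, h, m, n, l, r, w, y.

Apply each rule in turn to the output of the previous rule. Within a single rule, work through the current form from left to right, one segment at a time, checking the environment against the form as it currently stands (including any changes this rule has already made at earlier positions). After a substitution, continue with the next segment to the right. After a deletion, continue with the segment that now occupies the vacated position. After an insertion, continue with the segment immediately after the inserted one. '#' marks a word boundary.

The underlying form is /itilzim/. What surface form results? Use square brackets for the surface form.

Rule 1 Initial Consonant Epenthesis: [itilzim] → [titilzim]
Rule 2 Medial Vowel Deletion: [titilzim] → [ttlzm]
Rule 3 Final Vowel Raising: no change — [ttlzm]
Rule 4 Final Devoicing: no change — [ttlzm]
Rule 5 Geminate Reduction: [ttlzm] → [tlzm]

[tlzm]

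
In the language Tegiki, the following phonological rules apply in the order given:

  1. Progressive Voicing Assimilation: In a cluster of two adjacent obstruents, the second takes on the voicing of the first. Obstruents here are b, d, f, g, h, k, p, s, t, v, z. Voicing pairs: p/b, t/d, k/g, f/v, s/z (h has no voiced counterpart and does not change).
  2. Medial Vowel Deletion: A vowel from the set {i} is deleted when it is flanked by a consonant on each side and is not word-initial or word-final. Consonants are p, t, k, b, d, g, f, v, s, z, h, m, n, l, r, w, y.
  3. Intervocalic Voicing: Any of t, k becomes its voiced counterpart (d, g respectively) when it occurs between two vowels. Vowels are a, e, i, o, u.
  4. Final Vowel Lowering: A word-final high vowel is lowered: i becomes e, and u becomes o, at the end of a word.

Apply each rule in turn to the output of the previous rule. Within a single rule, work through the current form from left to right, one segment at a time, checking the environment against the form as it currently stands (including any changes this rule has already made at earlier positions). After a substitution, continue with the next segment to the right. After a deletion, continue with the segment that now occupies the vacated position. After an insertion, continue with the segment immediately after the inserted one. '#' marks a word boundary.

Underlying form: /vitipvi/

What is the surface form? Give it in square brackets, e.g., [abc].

[vtpfe]

1 Progressive Voicing Assimilation: [vitipvi] → [vitipfi]
2 Medial Vowel Deletion: [vitipfi] → [vtpfi]
3 Intervocalic Voicing: no change — [vtpfi]
4 Final Vowel Lowering: [vtpfi] → [vtpfe]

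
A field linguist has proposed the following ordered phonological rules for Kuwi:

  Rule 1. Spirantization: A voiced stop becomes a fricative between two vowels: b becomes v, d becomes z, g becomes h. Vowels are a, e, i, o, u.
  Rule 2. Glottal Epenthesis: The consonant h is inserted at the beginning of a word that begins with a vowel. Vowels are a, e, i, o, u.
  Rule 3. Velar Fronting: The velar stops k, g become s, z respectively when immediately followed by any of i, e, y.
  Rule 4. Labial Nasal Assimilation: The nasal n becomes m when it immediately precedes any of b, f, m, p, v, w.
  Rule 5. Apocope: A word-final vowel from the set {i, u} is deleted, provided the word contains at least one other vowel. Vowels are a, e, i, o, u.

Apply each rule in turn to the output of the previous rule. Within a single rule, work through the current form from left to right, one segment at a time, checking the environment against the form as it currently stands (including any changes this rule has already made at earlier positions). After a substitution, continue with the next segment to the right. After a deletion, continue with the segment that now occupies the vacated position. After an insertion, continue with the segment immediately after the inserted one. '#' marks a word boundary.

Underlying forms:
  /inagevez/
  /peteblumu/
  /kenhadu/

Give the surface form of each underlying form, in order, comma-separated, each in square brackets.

[hinahevez], [peteblum], [senhaz]

/inagevez/:
  Rule 1 Spirantization: [inagevez] → [inahevez]
  Rule 2 Glottal Epenthesis: [inahevez] → [hinahevez]
  Rule 3 Velar Fronting: no change — [hinahevez]
  Rule 4 Labial Nasal Assimilation: no change — [hinahevez]
  Rule 5 Apocope: no change — [hinahevez]
/peteblumu/:
  Rule 1 Spirantization: no change — [peteblumu]
  Rule 2 Glottal Epenthesis: no change — [peteblumu]
  Rule 3 Velar Fronting: no change — [peteblumu]
  Rule 4 Labial Nasal Assimilation: no change — [peteblumu]
  Rule 5 Apocope: [peteblumu] → [peteblum]
/kenhadu/:
  Rule 1 Spirantization: [kenhadu] → [kenhazu]
  Rule 2 Glottal Epenthesis: no change — [kenhazu]
  Rule 3 Velar Fronting: [kenhazu] → [senhazu]
  Rule 4 Labial Nasal Assimilation: no change — [senhazu]
  Rule 5 Apocope: [senhazu] → [senhaz]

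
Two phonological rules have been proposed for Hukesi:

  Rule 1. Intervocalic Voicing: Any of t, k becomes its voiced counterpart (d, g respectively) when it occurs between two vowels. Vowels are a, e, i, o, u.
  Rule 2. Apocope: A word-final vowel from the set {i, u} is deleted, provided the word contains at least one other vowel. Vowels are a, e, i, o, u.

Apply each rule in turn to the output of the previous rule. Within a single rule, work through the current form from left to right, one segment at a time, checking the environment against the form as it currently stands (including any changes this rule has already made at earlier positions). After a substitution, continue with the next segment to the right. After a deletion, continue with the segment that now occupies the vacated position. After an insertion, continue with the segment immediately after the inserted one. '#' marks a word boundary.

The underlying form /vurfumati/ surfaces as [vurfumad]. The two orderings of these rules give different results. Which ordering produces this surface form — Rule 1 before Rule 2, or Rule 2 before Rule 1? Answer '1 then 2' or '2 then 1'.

1 then 2

Order 1 then 2:
  1 Intervocalic Voicing: [vurfumati] → [vurfumadi]
  2 Apocope: [vurfumadi] → [vurfumad]
  result: [vurfumad]
Order 2 then 1:
  2 Apocope: [vurfumati] → [vurfumat]
  1 Intervocalic Voicing: no change — [vurfumat]
  result: [vurfumat]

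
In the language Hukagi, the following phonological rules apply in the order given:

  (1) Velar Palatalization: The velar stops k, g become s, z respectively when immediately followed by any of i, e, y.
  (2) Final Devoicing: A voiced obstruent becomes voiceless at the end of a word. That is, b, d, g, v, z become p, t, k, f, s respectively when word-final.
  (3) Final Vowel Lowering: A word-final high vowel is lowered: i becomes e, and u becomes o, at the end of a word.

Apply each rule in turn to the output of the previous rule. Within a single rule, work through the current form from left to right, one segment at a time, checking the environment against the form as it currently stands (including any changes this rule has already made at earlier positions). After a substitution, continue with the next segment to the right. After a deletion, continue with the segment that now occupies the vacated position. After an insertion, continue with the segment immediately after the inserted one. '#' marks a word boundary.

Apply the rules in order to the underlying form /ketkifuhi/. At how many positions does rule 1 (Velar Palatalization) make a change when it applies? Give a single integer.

(1) Velar Palatalization: [ketkifuhi] → [setsifuhi]
(2) Final Devoicing: no change — [setsifuhi]
(3) Final Vowel Lowering: [setsifuhi] → [setsifuhe]
Rule 1 changed 2 position(s).

2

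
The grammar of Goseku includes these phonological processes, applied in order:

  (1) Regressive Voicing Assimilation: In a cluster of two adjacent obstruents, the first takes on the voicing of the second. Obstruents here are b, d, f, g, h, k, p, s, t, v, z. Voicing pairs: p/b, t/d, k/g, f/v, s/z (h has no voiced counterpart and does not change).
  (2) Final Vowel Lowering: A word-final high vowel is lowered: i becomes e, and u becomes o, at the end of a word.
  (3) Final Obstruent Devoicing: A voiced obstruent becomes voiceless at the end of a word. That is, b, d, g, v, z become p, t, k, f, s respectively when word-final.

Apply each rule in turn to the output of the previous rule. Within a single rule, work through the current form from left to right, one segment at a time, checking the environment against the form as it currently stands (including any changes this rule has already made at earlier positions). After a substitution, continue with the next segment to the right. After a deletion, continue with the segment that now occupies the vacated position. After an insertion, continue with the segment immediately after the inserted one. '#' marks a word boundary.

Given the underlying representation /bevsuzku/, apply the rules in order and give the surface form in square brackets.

(1) Regressive Voicing Assimilation: [bevsuzku] → [befsusku]
(2) Final Vowel Lowering: [befsusku] → [befsusko]
(3) Final Obstruent Devoicing: no change — [befsusko]

[befsusko]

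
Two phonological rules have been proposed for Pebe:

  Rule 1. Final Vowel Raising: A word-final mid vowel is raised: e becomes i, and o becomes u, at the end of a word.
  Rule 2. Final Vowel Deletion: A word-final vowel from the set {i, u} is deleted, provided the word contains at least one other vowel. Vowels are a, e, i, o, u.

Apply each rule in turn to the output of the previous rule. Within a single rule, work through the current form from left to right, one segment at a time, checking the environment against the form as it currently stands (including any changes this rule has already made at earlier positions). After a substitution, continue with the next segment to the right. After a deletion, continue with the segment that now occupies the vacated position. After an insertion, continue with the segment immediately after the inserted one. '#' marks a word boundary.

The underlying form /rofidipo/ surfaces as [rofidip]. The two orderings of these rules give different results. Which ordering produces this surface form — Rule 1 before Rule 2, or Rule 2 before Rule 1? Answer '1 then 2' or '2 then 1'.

Order 1 then 2:
  1 Final Vowel Raising: [rofidipo] → [rofidipu]
  2 Final Vowel Deletion: [rofidipu] → [rofidip]
  result: [rofidip]
Order 2 then 1:
  2 Final Vowel Deletion: no change — [rofidipo]
  1 Final Vowel Raising: [rofidipo] → [rofidipu]
  result: [rofidipu]

1 then 2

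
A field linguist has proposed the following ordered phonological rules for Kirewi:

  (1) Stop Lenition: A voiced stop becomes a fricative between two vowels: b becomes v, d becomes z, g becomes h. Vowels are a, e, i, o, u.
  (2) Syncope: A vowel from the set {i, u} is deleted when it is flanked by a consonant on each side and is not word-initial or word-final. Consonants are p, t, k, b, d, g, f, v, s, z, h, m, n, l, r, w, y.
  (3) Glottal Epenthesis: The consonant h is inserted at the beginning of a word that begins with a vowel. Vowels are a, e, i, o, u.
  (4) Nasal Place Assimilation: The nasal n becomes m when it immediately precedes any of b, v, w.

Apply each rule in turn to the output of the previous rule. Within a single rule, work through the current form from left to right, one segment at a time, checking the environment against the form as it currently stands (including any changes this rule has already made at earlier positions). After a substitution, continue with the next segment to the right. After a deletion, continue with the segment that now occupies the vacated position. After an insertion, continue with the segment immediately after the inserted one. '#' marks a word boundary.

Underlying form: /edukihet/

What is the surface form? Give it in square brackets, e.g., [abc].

(1) Stop Lenition: [edukihet] → [ezukihet]
(2) Syncope: [ezukihet] → [ezkhet]
(3) Glottal Epenthesis: [ezkhet] → [hezkhet]
(4) Nasal Place Assimilation: no change — [hezkhet]

[hezkhet]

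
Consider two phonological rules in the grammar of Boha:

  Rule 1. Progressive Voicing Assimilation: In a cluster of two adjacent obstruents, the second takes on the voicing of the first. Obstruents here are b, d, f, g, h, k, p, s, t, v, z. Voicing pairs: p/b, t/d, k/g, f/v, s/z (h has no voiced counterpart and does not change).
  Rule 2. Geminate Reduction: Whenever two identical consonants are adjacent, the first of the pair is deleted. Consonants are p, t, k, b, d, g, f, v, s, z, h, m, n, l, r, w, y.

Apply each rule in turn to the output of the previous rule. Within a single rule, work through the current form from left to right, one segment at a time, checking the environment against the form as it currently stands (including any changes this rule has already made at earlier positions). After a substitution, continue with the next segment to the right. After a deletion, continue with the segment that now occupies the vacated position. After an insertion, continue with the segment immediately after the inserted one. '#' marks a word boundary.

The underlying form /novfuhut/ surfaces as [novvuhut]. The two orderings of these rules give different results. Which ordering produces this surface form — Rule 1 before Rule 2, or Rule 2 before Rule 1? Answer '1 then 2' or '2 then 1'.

2 then 1

Order 1 then 2:
  1 Progressive Voicing Assimilation: [novfuhut] → [novvuhut]
  2 Geminate Reduction: [novvuhut] → [novuhut]
  result: [novuhut]
Order 2 then 1:
  2 Geminate Reduction: no change — [novfuhut]
  1 Progressive Voicing Assimilation: [novfuhut] → [novvuhut]
  result: [novvuhut]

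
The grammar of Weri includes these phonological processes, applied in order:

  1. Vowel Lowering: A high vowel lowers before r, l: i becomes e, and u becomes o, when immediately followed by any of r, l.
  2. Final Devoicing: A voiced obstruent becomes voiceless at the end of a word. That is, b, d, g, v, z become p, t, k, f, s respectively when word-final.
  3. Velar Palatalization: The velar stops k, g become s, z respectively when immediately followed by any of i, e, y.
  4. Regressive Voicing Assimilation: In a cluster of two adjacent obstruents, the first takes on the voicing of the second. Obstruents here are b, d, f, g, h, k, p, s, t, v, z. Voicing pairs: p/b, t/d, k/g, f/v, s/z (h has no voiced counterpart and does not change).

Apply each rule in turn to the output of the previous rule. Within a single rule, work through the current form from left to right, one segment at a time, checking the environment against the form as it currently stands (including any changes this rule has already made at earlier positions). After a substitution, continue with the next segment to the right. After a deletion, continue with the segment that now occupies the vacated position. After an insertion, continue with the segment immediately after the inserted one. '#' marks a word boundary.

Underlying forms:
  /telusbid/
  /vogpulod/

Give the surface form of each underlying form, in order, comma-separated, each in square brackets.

/telusbid/:
  1 Vowel Lowering: no change — [telusbid]
  2 Final Devoicing: [telusbid] → [telusbit]
  3 Velar Palatalization: no change — [telusbit]
  4 Regressive Voicing Assimilation: [telusbit] → [teluzbit]
/vogpulod/:
  1 Vowel Lowering: [vogpulod] → [vogpolod]
  2 Final Devoicing: [vogpolod] → [vogpolot]
  3 Velar Palatalization: no change — [vogpolot]
  4 Regressive Voicing Assimilation: [vogpolot] → [vokpolot]

[teluzbit], [vokpolot]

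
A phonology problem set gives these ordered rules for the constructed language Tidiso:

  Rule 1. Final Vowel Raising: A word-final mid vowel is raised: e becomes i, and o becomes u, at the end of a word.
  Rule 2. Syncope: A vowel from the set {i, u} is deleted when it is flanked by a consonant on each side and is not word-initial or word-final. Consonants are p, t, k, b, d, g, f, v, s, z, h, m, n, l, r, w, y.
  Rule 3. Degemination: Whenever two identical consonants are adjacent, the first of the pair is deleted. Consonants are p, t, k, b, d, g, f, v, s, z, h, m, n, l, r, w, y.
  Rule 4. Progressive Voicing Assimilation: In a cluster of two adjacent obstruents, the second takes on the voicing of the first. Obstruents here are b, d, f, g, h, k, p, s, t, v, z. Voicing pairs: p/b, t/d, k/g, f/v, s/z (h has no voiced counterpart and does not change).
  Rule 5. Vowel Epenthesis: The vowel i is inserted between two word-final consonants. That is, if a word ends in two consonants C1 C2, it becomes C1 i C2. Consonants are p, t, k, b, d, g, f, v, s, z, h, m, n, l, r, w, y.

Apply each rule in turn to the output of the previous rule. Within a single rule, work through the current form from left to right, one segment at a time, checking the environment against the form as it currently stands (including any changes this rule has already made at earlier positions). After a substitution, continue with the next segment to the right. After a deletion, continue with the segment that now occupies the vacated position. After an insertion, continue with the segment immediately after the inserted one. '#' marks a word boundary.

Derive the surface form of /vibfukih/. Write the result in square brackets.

Rule 1 Final Vowel Raising: no change — [vibfukih]
Rule 2 Syncope: [vibfukih] → [vbfkh]
Rule 3 Degemination: no change — [vbfkh]
Rule 4 Progressive Voicing Assimilation: [vbfkh] → [vbvgh]
Rule 5 Vowel Epenthesis: [vbvgh] → [vbvgih]

[vbvgih]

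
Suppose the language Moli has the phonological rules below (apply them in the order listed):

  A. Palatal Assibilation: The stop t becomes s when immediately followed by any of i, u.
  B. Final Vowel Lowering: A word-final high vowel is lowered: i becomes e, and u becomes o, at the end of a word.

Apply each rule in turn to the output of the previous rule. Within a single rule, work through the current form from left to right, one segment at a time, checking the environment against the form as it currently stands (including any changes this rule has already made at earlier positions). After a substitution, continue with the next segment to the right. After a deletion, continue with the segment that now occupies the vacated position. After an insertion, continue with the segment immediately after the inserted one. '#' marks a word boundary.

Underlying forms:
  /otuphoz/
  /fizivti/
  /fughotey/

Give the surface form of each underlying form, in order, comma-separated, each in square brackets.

/otuphoz/:
  A Palatal Assibilation: [otuphoz] → [osuphoz]
  B Final Vowel Lowering: no change — [osuphoz]
/fizivti/:
  A Palatal Assibilation: [fizivti] → [fizivsi]
  B Final Vowel Lowering: [fizivsi] → [fizivse]
/fughotey/:
  A Palatal Assibilation: no change — [fughotey]
  B Final Vowel Lowering: no change — [fughotey]

[osuphoz], [fizivse], [fughotey]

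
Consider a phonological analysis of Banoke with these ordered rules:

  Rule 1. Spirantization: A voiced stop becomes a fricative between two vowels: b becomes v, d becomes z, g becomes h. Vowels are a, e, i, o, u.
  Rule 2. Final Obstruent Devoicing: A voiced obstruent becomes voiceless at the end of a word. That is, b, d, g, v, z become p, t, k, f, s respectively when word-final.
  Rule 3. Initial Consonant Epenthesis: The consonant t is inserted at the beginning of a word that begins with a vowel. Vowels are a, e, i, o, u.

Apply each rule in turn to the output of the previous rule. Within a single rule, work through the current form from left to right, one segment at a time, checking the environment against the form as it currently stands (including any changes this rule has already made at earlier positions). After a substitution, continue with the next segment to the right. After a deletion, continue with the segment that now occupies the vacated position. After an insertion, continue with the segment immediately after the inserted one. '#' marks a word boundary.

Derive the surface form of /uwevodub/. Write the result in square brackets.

[tuwevozup]

Rule 1 Spirantization: [uwevodub] → [uwevozub]
Rule 2 Final Obstruent Devoicing: [uwevozub] → [uwevozup]
Rule 3 Initial Consonant Epenthesis: [uwevozup] → [tuwevozup]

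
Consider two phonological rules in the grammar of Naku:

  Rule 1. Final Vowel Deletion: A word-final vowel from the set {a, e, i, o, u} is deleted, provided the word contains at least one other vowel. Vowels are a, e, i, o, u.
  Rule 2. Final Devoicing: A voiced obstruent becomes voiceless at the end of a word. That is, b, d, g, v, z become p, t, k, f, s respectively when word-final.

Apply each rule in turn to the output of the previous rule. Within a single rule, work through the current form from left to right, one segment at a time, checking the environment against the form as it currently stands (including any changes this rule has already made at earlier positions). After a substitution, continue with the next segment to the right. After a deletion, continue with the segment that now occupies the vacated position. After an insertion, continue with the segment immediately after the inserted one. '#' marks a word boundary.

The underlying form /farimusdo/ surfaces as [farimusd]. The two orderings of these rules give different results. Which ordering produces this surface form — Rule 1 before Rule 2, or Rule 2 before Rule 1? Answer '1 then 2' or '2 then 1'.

2 then 1

Order 1 then 2:
  1 Final Vowel Deletion: [farimusdo] → [farimusd]
  2 Final Devoicing: [farimusd] → [farimust]
  result: [farimust]
Order 2 then 1:
  2 Final Devoicing: no change — [farimusdo]
  1 Final Vowel Deletion: [farimusdo] → [farimusd]
  result: [farimusd]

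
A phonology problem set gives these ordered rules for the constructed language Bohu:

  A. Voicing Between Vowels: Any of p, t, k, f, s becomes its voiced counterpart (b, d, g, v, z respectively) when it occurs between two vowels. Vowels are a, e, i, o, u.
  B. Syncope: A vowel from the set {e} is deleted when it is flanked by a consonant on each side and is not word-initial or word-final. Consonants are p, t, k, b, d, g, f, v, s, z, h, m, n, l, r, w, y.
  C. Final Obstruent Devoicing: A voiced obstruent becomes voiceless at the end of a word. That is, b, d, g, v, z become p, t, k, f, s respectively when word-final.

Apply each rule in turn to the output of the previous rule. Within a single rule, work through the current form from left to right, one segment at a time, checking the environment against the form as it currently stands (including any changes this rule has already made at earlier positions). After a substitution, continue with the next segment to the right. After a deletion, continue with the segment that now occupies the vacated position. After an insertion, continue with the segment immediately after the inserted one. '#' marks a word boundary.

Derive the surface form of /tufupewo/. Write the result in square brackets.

A Voicing Between Vowels: [tufupewo] → [tuvubewo]
B Syncope: [tuvubewo] → [tuvubwo]
C Final Obstruent Devoicing: no change — [tuvubwo]

[tuvubwo]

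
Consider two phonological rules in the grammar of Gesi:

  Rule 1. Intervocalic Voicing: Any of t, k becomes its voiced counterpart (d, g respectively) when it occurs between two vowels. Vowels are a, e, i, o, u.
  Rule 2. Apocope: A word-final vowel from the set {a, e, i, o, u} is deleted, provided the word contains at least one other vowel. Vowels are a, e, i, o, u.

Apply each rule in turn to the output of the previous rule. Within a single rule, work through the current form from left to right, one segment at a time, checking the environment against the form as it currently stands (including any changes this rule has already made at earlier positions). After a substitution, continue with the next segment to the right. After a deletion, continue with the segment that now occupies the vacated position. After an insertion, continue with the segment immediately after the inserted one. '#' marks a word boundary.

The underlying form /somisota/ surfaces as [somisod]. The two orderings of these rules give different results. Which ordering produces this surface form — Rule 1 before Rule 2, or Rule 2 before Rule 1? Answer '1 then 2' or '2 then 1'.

1 then 2

Order 1 then 2:
  1 Intervocalic Voicing: [somisota] → [somisoda]
  2 Apocope: [somisoda] → [somisod]
  result: [somisod]
Order 2 then 1:
  2 Apocope: [somisota] → [somisot]
  1 Intervocalic Voicing: no change — [somisot]
  result: [somisot]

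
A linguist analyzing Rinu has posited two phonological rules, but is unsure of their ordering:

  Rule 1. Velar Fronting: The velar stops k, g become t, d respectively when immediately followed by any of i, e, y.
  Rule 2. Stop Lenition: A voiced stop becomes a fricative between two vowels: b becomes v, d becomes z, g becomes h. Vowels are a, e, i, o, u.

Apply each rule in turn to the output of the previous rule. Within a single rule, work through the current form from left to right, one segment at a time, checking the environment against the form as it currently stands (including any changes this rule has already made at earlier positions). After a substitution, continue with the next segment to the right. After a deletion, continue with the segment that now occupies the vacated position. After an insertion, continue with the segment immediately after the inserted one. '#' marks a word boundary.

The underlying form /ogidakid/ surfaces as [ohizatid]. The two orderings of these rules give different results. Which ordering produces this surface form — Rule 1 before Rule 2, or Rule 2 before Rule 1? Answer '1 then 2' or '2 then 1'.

Order 1 then 2:
  1 Velar Fronting: [ogidakid] → [odidatid]
  2 Stop Lenition: [odidatid] → [ozizatid]
  result: [ozizatid]
Order 2 then 1:
  2 Stop Lenition: [ogidakid] → [ohizakid]
  1 Velar Fronting: [ohizakid] → [ohizatid]
  result: [ohizatid]

2 then 1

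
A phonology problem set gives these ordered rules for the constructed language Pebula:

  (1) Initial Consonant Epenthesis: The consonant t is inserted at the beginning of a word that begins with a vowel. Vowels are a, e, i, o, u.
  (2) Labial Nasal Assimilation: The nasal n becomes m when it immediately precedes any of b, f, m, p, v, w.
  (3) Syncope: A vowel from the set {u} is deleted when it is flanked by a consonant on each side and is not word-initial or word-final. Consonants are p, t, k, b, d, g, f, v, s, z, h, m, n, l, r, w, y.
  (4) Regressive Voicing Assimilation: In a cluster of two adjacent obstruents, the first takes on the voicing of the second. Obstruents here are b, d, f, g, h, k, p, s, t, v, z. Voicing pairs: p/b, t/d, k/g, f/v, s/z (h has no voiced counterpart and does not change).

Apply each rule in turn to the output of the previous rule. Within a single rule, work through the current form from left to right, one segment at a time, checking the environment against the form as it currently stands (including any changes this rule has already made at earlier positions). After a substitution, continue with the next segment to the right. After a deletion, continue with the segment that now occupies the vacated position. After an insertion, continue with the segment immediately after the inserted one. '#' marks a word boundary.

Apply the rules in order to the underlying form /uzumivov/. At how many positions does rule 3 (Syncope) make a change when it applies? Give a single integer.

(1) Initial Consonant Epenthesis: [uzumivov] → [tuzumivov]
(2) Labial Nasal Assimilation: no change — [tuzumivov]
(3) Syncope: [tuzumivov] → [tzmivov]
(4) Regressive Voicing Assimilation: [tzmivov] → [dzmivov]
Rule 3 changed 2 position(s).

2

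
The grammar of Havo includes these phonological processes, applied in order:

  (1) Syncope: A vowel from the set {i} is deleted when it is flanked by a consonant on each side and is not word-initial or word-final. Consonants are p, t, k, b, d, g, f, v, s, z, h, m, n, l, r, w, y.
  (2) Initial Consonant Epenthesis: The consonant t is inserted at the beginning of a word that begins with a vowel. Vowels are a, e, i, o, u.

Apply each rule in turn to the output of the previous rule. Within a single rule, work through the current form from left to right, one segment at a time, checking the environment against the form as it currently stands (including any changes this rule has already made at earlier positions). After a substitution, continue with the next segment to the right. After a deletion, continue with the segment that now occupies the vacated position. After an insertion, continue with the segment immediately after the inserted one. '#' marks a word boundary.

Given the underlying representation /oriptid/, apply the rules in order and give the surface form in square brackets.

(1) Syncope: [oriptid] → [orptd]
(2) Initial Consonant Epenthesis: [orptd] → [torptd]

[torptd]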